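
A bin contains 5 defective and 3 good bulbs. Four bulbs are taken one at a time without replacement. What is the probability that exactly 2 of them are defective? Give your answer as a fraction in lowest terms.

One ordering (defective drawn first) has probability 5/8 × 4/7 × 3/6 × 2/5 = 120/1680 = 1/14.
There are C(4,2) = 6 such orderings, each equally likely, so P = 6 × 1/14 = 3/7.

3/7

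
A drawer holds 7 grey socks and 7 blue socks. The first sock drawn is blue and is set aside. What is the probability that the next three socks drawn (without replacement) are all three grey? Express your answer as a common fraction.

35/286

With the first sock removed, 7 grey remain out of 13.
P = 7/13 × 6/12 × 5/11 = 210/1716 = 35/286.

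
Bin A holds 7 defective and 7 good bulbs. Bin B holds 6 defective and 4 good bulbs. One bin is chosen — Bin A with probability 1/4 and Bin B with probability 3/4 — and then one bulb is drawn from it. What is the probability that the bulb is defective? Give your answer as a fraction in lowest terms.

From Bin A: P(defective) = 7/14.
From Bin B: P(defective) = 6/10.
Total probability = (1/4)(7/14) + (3/4)(6/10) = 23/40.

23/40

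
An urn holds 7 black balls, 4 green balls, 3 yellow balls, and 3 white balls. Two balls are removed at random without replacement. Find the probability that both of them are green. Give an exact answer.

3/68

P(every draw is green) = 4/17 × 3/16 = 12/272 = 3/68.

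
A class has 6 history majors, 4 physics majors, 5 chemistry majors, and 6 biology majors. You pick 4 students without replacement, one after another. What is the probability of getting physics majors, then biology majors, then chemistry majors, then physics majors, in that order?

Multiply the probability of each draw given the previous ones:
P = 4/21 × 6/20 × 5/19 × 3/18 = 360/143640 = 1/399.

1/399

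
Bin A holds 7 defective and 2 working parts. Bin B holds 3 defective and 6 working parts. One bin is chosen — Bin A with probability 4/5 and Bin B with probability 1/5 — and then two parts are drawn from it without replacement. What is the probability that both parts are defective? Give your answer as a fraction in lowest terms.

29/60

From Bin A: P(both defective) = (7/9)(6/8) = 7/12.
From Bin B: P(both defective) = (3/9)(2/8) = 1/12.
Total probability = (4/5)(7/12) + (1/5)(1/12) = 29/60.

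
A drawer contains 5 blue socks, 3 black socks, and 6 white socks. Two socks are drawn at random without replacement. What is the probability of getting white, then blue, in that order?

15/91

Each draw changes the counts, so multiply the conditional probabilities along the sequence:
P = 6/14 × 5/13 = 30/182 = 15/91.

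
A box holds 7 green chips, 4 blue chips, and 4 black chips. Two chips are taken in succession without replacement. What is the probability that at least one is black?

P(no black) = 11/15 × 10/14 = 110/210 = 11/21.
P(at least one) = 1 − 11/21 = 10/21.

10/21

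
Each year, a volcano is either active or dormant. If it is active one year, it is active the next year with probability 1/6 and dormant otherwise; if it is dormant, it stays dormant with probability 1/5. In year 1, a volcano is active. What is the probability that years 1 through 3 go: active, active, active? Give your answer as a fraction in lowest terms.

1/36

Year 1 is given. For each transition, use the conditional probability from the current state:
P(active | active) = 1/6; P(active | active) = 1/6.
P = 1/6 × 1/6 = 1/36.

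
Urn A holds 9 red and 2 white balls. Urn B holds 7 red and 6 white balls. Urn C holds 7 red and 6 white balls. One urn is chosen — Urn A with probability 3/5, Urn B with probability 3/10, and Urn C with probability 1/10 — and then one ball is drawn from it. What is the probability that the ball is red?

101/143

From Urn A: P(red) = 9/11.
From Urn B: P(red) = 7/13.
From Urn C: P(red) = 7/13.
Total probability = (3/5)(9/11) + (3/10)(7/13) + (1/10)(7/13) = 101/143.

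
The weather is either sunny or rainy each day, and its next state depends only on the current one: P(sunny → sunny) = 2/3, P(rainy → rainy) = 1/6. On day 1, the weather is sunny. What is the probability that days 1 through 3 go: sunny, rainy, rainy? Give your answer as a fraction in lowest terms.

Day 1 is given. For each transition, use the conditional probability from the current state:
P(rainy | sunny) = 1/3; P(rainy | rainy) = 1/6.
P = 1/3 × 1/6 = 1/18.

1/18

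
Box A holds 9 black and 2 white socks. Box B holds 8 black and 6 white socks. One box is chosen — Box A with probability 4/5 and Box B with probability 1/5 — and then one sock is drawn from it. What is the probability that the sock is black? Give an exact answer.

296/385

From Box A: P(black) = 9/11.
From Box B: P(black) = 8/14.
Total probability = (4/5)(9/11) + (1/5)(8/14) = 296/385.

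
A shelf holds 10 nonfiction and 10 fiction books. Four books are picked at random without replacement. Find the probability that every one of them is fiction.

14/323

P(all fiction) = 10/20 × 9/19 × 8/18 × 7/17 = 5040/116280 = 14/323.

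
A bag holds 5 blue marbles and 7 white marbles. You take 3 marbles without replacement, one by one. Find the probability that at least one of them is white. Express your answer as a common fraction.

P(no white) = 5/12 × 4/11 × 3/10 = 60/1320 = 1/22.
P(at least one) = 1 − 1/22 = 21/22.

21/22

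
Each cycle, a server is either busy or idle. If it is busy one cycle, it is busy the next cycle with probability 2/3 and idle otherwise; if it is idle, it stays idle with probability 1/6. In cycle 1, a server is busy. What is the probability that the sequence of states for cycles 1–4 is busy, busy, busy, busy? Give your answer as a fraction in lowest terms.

Cycle 1 is given. For each transition, use the conditional probability from the current state:
P(busy | busy) = 2/3; P(busy | busy) = 2/3; P(busy | busy) = 2/3.
P = 2/3 × 2/3 × 2/3 = 8/27.

8/27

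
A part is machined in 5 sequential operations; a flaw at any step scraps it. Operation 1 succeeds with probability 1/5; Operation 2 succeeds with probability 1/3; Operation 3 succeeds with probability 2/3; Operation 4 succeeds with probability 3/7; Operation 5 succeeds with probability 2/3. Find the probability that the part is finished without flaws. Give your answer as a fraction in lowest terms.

The events are sequential, so multiply the conditional probabilities:
P = 1/5 × 1/3 × 2/3 × 3/7 × 2/3 = 12/945 = 4/315.

4/315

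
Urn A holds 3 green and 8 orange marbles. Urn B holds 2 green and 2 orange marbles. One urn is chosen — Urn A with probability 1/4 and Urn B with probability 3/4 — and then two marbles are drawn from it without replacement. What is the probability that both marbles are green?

From Urn A: P(both green) = (3/11)(2/10) = 3/55.
From Urn B: P(both green) = (2/4)(1/3) = 1/6.
Total probability = (1/4)(3/55) + (3/4)(1/6) = 61/440.

61/440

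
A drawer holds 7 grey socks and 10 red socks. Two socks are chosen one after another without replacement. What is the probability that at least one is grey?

P(no grey) = 10/17 × 9/16 = 90/272 = 45/136.
P(at least one) = 1 − 45/136 = 91/136.

91/136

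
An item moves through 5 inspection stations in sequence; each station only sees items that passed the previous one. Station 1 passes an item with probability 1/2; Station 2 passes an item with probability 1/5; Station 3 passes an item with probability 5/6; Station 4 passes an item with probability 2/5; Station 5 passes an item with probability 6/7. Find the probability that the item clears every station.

1/35

The events are sequential, so multiply the conditional probabilities:
P = 1/2 × 1/5 × 5/6 × 2/5 × 6/7 = 60/2100 = 1/35.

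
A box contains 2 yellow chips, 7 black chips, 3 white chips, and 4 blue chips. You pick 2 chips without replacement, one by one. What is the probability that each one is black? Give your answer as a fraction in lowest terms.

P(every draw is black) = 7/16 × 6/15 = 42/240 = 7/40.

7/40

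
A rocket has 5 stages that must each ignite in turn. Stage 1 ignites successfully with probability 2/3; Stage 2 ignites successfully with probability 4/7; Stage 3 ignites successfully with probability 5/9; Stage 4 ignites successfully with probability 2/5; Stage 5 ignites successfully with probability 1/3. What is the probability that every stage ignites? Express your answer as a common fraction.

Multiplying along the chain,
P = 2/3 × 4/7 × 5/9 × 2/5 × 1/3 = 80/2835 = 16/567.

16/567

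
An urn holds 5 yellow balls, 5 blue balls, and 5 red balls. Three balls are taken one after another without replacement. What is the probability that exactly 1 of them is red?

One ordering (red drawn first) has probability 5/15 × 10/14 × 9/13 = 450/2730 = 15/91.
There are C(3,1) = 3 such orderings, each equally likely, so P = 3 × 15/91 = 45/91.

45/91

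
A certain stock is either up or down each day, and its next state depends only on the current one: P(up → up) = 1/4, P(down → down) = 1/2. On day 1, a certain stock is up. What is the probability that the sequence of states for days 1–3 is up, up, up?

1/16

Day 1 is given. For each transition, use the conditional probability from the current state:
P(up | up) = 1/4; P(up | up) = 1/4.
P = 1/4 × 1/4 = 1/16.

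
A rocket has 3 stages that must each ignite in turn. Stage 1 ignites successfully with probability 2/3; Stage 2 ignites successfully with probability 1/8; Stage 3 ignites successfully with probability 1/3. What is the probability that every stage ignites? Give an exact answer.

1/36

The events are sequential, so multiply the conditional probabilities:
P = 2/3 × 1/8 × 1/3 = 2/72 = 1/36.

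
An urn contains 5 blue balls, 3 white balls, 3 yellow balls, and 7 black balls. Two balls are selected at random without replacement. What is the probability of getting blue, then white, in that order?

5/102

Multiply the probability of each draw given the previous ones:
P = 5/18 × 3/17 = 15/306 = 5/102.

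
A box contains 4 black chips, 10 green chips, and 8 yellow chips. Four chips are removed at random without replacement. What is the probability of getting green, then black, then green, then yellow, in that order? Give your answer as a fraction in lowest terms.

Each draw changes the counts, so multiply the conditional probabilities along the sequence:
P = 10/22 × 4/21 × 9/20 × 8/19 = 2880/175560 = 24/1463.

24/1463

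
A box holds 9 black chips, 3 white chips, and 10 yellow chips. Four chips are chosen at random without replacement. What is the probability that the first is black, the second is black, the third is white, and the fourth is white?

18/7315

Chain rule:
P = 9/22 × 8/21 × 3/20 × 2/19 = 432/175560 = 18/7315.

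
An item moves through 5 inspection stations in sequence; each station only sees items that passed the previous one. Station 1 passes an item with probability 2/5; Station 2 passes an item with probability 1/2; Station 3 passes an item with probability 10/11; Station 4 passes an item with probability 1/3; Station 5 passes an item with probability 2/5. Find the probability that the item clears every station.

The events are sequential, so multiply the conditional probabilities:
P = 2/5 × 1/2 × 10/11 × 1/3 × 2/5 = 40/1650 = 4/165.

4/165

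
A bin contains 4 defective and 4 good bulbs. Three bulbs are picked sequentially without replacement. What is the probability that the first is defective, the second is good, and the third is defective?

Each draw changes the counts, so multiply the conditional probabilities along the sequence:
P = 4/8 × 4/7 × 3/6 = 48/336 = 1/7.

1/7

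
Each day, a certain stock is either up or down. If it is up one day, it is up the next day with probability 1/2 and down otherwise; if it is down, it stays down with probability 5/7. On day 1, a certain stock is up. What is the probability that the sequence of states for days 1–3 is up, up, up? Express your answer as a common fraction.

Day 1 is given. For each transition, use the conditional probability from the current state:
P(up | up) = 1/2; P(up | up) = 1/2.
P = 1/2 × 1/2 = 1/4.

1/4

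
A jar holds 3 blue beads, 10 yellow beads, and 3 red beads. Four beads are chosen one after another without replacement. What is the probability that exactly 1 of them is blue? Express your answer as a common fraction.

One ordering (blue drawn first) has probability 3/16 × 13/15 × 12/14 × 11/13 = 5148/43680 = 33/280.
There are C(4,1) = 4 such orderings, each equally likely, so P = 4 × 33/280 = 33/70.

33/70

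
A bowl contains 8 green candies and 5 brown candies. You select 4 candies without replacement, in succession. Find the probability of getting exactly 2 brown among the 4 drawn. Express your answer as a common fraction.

One ordering (brown drawn first) has probability 5/13 × 4/12 × 8/11 × 7/10 = 1120/17160 = 28/429.
There are C(4,2) = 6 such orderings, each equally likely, so P = 6 × 28/429 = 56/143.

56/143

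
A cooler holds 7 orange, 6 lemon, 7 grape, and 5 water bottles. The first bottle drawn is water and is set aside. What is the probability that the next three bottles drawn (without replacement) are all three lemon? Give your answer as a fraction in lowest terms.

With the first bottle removed, 6 lemon remain out of 24.
P = 6/24 × 5/23 × 4/22 = 120/12144 = 5/506.

5/506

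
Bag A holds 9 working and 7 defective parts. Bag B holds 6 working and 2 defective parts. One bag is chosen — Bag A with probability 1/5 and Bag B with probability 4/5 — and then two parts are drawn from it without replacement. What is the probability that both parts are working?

From Bag A: P(both working) = (9/16)(8/15) = 3/10.
From Bag B: P(both working) = (6/8)(5/7) = 15/28.
Total probability = (1/5)(3/10) + (4/5)(15/28) = 171/350.

171/350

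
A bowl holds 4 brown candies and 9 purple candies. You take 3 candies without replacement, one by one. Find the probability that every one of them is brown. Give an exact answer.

2/143

P(every draw is brown) = 4/13 × 3/12 × 2/11 = 24/1716 = 2/143.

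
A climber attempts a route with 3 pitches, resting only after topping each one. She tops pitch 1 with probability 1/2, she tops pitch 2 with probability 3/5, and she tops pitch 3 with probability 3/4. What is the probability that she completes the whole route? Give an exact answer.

Multiplying along the chain,
P = 1/2 × 3/5 × 3/4 = 9/40.

9/40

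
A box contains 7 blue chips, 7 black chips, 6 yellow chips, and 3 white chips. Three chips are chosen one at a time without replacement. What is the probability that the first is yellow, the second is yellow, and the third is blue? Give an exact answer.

Chain rule:
P = 6/23 × 5/22 × 7/21 = 210/10626 = 5/253.

5/253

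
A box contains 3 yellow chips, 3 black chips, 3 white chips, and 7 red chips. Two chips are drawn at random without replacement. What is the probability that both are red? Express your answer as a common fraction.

7/40

P(all red) = 7/16 × 6/15 = 42/240 = 7/40.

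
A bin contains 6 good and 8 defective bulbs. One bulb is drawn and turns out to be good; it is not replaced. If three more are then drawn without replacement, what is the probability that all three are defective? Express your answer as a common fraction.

28/143

With the first bulb removed, 8 defective remain out of 13.
P = 8/13 × 7/12 × 6/11 = 336/1716 = 28/143.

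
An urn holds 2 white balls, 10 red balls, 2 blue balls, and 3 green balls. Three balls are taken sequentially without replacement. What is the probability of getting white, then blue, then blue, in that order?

1/1020

Each draw changes the counts, so multiply the conditional probabilities along the sequence:
P = 2/17 × 2/16 × 1/15 = 4/4080 = 1/1020.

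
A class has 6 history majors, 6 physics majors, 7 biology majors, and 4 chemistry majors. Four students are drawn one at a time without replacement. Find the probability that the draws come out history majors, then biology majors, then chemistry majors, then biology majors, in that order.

Multiply the probability of each draw given the previous ones:
P = 6/23 × 7/22 × 4/21 × 6/20 = 1008/212520 = 6/1265.

6/1265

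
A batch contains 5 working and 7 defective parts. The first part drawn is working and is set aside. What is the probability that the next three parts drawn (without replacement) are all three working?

4/165

After the first draw, 4 of the remaining 11 parts are working.
P = 4/11 × 3/10 × 2/9 = 24/990 = 4/165.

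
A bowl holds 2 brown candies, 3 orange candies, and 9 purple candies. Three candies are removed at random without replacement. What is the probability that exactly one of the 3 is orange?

One ordering (orange drawn first) has probability 3/14 × 11/13 × 10/12 = 330/2184 = 55/364.
There are C(3,1) = 3 such orderings, each equally likely, so P = 3 × 55/364 = 165/364.

165/364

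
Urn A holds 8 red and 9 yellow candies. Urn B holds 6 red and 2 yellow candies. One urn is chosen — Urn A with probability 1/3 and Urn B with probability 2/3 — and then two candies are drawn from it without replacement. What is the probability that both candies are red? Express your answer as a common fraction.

From Urn A: P(both red) = (8/17)(7/16) = 7/34.
From Urn B: P(both red) = (6/8)(5/7) = 15/28.
Total probability = (1/3)(7/34) + (2/3)(15/28) = 152/357.

152/357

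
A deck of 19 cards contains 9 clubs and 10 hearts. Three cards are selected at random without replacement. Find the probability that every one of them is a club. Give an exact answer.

P(all clubs) = 9/19 × 8/18 × 7/17 = 504/5814 = 28/323.

28/323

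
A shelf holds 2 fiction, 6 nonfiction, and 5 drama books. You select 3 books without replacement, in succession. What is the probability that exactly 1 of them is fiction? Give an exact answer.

One ordering (fiction drawn first) has probability 2/13 × 11/12 × 10/11 = 220/1716 = 5/39.
There are C(3,1) = 3 such orderings, each equally likely, so P = 3 × 5/39 = 5/13.

5/13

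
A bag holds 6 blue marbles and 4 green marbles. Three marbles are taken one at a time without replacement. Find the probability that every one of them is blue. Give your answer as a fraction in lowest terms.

P = 6/10 × 5/9 × 4/8 = 120/720 = 1/6.

1/6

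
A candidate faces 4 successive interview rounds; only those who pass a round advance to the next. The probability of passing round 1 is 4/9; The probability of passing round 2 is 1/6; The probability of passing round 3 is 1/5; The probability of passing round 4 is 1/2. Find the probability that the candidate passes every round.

1/135

Each stage is reached only if all earlier stages succeed, so
P = 4/9 × 1/6 × 1/5 × 1/2 = 4/540 = 1/135.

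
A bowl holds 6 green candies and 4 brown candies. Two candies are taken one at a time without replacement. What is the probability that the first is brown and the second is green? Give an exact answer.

4/15

Chain rule:
P = 4/10 × 6/9 = 24/90 = 4/15.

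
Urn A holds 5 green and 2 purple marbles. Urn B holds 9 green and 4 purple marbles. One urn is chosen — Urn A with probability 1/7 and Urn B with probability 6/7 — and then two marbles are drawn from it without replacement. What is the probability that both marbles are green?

886/1911

From Urn A: P(both green) = (5/7)(4/6) = 10/21.
From Urn B: P(both green) = (9/13)(8/12) = 6/13.
Total probability = (1/7)(10/21) + (6/7)(6/13) = 886/1911.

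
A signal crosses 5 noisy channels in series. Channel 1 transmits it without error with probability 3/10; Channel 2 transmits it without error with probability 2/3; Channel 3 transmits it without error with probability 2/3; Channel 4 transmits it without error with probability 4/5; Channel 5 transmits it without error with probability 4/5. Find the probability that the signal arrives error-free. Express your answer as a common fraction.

Multiplying along the chain,
P = 3/10 × 2/3 × 2/3 × 4/5 × 4/5 = 192/2250 = 32/375.

32/375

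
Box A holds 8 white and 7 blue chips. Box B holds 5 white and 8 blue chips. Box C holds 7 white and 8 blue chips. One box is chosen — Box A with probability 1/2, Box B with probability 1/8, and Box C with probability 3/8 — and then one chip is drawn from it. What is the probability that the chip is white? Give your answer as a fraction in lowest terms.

191/390

From Box A: P(white) = 8/15.
From Box B: P(white) = 5/13.
From Box C: P(white) = 7/15.
Total probability = (1/2)(8/15) + (1/8)(5/13) + (3/8)(7/15) = 191/390.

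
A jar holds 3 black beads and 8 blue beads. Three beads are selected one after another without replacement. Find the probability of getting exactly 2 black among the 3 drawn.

One ordering (black drawn first) has probability 3/11 × 2/10 × 8/9 = 48/990 = 8/165.
There are C(3,2) = 3 such orderings, each equally likely, so P = 3 × 8/165 = 8/55.

8/55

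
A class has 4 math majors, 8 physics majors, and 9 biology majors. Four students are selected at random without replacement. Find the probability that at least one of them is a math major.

P(no math majors) = 17/21 × 16/20 × 15/19 × 14/18 = 57120/143640 = 68/171.
P(at least one) = 1 − 68/171 = 103/171.

103/171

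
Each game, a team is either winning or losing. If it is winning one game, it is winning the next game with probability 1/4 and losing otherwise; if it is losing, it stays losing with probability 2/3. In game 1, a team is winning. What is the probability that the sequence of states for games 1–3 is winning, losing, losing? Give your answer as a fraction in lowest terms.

Game 1 is given. For each transition, use the conditional probability from the current state:
P(losing | winning) = 3/4; P(losing | losing) = 2/3.
P = 3/4 × 2/3 = 6/12 = 1/2.

1/2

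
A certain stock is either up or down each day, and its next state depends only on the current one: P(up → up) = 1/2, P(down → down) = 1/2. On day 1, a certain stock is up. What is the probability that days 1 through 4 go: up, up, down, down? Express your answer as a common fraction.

Day 1 is given. For each transition, use the conditional probability from the current state:
P(up | up) = 1/2; P(down | up) = 1/2; P(down | down) = 1/2.
P = 1/2 × 1/2 × 1/2 = 1/8.

1/8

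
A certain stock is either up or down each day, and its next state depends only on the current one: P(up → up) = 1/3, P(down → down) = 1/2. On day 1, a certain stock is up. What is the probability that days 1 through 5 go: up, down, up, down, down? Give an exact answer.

Day 1 is given. For each transition, use the conditional probability from the current state:
P(down | up) = 2/3; P(up | down) = 1/2; P(down | up) = 2/3; P(down | down) = 1/2.
P = 2/3 × 1/2 × 2/3 × 1/2 = 4/36 = 1/9.

1/9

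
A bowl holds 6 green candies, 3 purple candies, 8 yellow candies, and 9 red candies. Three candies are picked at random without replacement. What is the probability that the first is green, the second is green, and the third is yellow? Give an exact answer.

Multiply the probability of each draw given the previous ones:
P = 6/26 × 5/25 × 8/24 = 240/15600 = 1/65.

1/65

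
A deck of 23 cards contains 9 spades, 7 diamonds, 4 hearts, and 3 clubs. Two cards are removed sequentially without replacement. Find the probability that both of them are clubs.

P(all clubs) = 3/23 × 2/22 = 6/506 = 3/253.

3/253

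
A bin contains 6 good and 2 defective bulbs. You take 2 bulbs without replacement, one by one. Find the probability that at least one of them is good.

P(no good) = 2/8 × 1/7 = 2/56 = 1/28.
P(at least one) = 1 − 1/28 = 27/28.

27/28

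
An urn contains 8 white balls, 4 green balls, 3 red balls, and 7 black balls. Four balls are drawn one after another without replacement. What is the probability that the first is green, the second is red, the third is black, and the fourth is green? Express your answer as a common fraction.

Multiply the probability of each draw given the previous ones:
P = 4/22 × 3/21 × 7/20 × 3/19 = 252/175560 = 3/2090.

3/2090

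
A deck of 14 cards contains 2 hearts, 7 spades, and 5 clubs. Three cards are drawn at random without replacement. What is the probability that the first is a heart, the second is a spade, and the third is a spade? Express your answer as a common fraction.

Chain rule:
P = 2/14 × 7/13 × 6/12 = 84/2184 = 1/26.

1/26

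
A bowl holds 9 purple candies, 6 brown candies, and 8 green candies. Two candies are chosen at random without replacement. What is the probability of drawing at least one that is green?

148/253

P(no green) = 15/23 × 14/22 = 210/506 = 105/253.
P(at least one) = 1 − 105/253 = 148/253.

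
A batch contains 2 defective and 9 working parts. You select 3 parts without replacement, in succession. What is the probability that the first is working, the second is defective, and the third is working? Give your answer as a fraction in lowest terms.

Multiply the probability of each draw given the previous ones:
P = 9/11 × 2/10 × 8/9 = 144/990 = 8/55.

8/55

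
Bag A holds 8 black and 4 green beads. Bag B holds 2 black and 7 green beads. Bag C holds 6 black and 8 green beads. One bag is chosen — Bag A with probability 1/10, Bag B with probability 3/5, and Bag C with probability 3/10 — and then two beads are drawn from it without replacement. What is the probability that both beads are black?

From Bag A: P(both black) = (8/12)(7/11) = 14/33.
From Bag B: P(both black) = (2/9)(1/8) = 1/36.
From Bag C: P(both black) = (6/14)(5/13) = 15/91.
Total probability = (1/10)(14/33) + (3/5)(1/36) + (3/10)(15/91) = 2173/20020.

2173/20020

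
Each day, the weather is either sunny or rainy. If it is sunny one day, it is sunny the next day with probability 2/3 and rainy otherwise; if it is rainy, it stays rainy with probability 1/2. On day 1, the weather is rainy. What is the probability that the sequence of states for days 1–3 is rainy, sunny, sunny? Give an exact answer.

1/3

Day 1 is given. For each transition, use the conditional probability from the current state:
P(sunny | rainy) = 1/2; P(sunny | sunny) = 2/3.
P = 1/2 × 2/3 = 2/6 = 1/3.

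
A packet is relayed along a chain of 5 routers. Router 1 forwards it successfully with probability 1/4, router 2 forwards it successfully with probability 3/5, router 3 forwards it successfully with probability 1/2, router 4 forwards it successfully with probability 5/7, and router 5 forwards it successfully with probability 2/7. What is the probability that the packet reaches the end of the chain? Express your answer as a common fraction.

Each stage is reached only if all earlier stages succeed, so
P = 1/4 × 3/5 × 1/2 × 5/7 × 2/7 = 30/1960 = 3/196.

3/196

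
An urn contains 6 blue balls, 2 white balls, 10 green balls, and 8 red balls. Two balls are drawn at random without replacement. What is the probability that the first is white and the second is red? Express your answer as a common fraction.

Each draw changes the counts, so multiply the conditional probabilities along the sequence:
P = 2/26 × 8/25 = 16/650 = 8/325.

8/325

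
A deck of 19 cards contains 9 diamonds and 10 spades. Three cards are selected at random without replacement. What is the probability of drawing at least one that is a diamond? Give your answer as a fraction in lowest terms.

P(no diamonds) = 10/19 × 9/18 × 8/17 = 720/5814 = 40/323.
P(at least one) = 1 − 40/323 = 283/323.

283/323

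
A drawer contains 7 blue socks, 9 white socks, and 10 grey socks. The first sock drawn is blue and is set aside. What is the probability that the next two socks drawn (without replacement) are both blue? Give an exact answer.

With the first sock removed, 6 blue remain out of 25.
P = 6/25 × 5/24 = 30/600 = 1/20.

1/20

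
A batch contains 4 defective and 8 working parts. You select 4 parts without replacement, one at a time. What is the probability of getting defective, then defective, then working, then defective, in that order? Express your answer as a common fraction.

Each draw changes the counts, so multiply the conditional probabilities along the sequence:
P = 4/12 × 3/11 × 8/10 × 2/9 = 192/11880 = 8/495.

8/495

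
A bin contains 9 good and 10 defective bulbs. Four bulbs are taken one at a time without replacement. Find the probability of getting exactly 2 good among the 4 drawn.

One ordering (good drawn first) has probability 9/19 × 8/18 × 10/17 × 9/16 = 6480/93024 = 45/646.
There are C(4,2) = 6 such orderings, each equally likely, so P = 6 × 45/646 = 135/323.

135/323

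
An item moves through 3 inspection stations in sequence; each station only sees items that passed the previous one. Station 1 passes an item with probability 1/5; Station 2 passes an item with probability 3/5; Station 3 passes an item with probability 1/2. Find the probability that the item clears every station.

Each stage is reached only if all earlier stages succeed, so
P = 1/5 × 3/5 × 1/2 = 3/50.

3/50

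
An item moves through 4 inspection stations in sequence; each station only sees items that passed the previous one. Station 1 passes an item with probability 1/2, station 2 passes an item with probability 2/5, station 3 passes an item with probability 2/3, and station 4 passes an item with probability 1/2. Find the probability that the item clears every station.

The events are sequential, so multiply the conditional probabilities:
P = 1/2 × 2/5 × 2/3 × 1/2 = 4/60 = 1/15.

1/15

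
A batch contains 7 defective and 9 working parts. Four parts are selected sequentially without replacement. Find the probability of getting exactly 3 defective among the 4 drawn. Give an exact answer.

One ordering (defective drawn first) has probability 7/16 × 6/15 × 5/14 × 9/13 = 1890/43680 = 9/208.
There are C(4,3) = 4 such orderings, each equally likely, so P = 4 × 9/208 = 9/52.

9/52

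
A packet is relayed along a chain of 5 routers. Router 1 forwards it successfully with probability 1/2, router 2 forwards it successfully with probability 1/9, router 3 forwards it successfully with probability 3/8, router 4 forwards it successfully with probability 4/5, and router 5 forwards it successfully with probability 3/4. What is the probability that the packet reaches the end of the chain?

The events are sequential, so multiply the conditional probabilities:
P = 1/2 × 1/9 × 3/8 × 4/5 × 3/4 = 36/2880 = 1/80.

1/80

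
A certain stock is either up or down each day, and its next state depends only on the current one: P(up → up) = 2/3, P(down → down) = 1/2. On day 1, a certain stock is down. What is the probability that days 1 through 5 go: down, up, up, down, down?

Day 1 is given. For each transition, use the conditional probability from the current state:
P(up | down) = 1/2; P(up | up) = 2/3; P(down | up) = 1/3; P(down | down) = 1/2.
P = 1/2 × 2/3 × 1/3 × 1/2 = 2/36 = 1/18.

1/18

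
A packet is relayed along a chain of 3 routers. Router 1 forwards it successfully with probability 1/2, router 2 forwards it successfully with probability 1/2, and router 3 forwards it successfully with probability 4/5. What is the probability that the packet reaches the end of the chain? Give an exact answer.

The events are sequential, so multiply the conditional probabilities:
P = 1/2 × 1/2 × 4/5 = 4/20 = 1/5.

1/5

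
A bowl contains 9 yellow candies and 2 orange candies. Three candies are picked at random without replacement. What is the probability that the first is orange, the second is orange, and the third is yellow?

1/55

Each draw changes the counts, so multiply the conditional probabilities along the sequence:
P = 2/11 × 1/10 × 9/9 = 18/990 = 1/55.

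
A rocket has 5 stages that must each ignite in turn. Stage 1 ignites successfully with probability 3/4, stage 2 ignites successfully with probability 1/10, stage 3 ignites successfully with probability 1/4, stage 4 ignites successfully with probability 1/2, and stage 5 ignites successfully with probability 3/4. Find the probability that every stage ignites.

9/1280

The events are sequential, so multiply the conditional probabilities:
P = 3/4 × 1/10 × 1/4 × 1/2 × 3/4 = 9/1280.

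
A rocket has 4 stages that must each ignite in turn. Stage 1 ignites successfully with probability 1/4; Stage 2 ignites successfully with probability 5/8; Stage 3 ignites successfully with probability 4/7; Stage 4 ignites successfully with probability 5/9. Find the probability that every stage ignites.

25/504

Each stage is reached only if all earlier stages succeed, so
P = 1/4 × 5/8 × 4/7 × 5/9 = 100/2016 = 25/504.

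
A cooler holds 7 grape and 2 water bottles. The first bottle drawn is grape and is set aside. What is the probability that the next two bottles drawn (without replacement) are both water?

1/28

With the first bottle removed, 2 water remain out of 8.
P = 2/8 × 1/7 = 2/56 = 1/28.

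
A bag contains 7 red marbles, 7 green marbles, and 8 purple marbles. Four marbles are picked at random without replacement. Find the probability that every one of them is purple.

P(every draw is purple) = 8/22 × 7/21 × 6/20 × 5/19 = 1680/175560 = 2/209.

2/209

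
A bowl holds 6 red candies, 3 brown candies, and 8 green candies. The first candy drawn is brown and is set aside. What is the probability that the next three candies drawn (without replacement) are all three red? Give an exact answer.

1/28

After the first draw, 6 of the remaining 16 candies are red.
P = 6/16 × 5/15 × 4/14 = 120/3360 = 1/28.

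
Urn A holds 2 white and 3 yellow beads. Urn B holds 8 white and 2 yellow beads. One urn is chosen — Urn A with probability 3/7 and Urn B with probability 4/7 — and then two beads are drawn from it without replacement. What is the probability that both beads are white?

From Urn A: P(both white) = (2/5)(1/4) = 1/10.
From Urn B: P(both white) = (8/10)(7/9) = 28/45.
Total probability = (3/7)(1/10) + (4/7)(28/45) = 251/630.

251/630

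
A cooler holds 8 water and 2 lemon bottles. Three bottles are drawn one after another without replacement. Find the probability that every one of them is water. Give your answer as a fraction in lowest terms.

P(every draw is water) = 8/10 × 7/9 × 6/8 = 336/720 = 7/15.

7/15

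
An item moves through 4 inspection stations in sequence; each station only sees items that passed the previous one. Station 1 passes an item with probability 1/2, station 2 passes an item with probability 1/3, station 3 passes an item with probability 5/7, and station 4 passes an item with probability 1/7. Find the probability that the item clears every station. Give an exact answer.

5/294

Multiplying along the chain,
P = 1/2 × 1/3 × 5/7 × 1/7 = 5/294.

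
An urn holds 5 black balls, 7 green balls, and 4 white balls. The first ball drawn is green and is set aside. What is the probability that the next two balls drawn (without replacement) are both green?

With the first ball removed, 6 green remain out of 15.
P = 6/15 × 5/14 = 30/210 = 1/7.

1/7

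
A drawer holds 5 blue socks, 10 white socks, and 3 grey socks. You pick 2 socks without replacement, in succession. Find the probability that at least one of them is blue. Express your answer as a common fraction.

25/51

P(no blue) = 13/18 × 12/17 = 156/306 = 26/51.
P(at least one) = 1 − 26/51 = 25/51.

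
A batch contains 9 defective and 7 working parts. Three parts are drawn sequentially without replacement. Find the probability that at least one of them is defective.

P(no defective) = 7/16 × 6/15 × 5/14 = 210/3360 = 1/16.
P(at least one) = 1 − 1/16 = 15/16.

15/16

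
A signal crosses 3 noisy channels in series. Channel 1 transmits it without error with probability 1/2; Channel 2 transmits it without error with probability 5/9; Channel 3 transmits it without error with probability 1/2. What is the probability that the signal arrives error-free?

Each stage is reached only if all earlier stages succeed, so
P = 1/2 × 5/9 × 1/2 = 5/36.

5/36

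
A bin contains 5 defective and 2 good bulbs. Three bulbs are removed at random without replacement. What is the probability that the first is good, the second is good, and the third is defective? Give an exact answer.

1/21

Multiply the probability of each draw given the previous ones:
P = 2/7 × 1/6 × 5/5 = 10/210 = 1/21.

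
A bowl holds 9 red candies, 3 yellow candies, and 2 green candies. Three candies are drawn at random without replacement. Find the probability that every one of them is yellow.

1/364

P = 3/14 × 2/13 × 1/12 = 6/2184 = 1/364.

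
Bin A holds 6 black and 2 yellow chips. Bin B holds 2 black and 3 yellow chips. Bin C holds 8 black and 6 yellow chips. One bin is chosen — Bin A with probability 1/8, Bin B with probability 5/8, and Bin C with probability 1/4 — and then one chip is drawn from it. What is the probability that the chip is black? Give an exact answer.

From Bin A: P(black) = 6/8.
From Bin B: P(black) = 2/5.
From Bin C: P(black) = 8/14.
Total probability = (1/8)(6/8) + (5/8)(2/5) + (1/4)(8/14) = 109/224.

109/224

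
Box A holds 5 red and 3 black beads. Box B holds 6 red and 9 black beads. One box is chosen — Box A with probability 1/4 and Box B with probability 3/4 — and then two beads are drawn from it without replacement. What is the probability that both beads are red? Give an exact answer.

11/56

From Box A: P(both red) = (5/8)(4/7) = 5/14.
From Box B: P(both red) = (6/15)(5/14) = 1/7.
Total probability = (1/4)(5/14) + (3/4)(1/7) = 11/56.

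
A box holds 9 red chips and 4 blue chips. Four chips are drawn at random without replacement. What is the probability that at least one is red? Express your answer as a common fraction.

P(no red) = 4/13 × 3/12 × 2/11 × 1/10 = 24/17160 = 1/715.
P(at least one) = 1 − 1/715 = 714/715.

714/715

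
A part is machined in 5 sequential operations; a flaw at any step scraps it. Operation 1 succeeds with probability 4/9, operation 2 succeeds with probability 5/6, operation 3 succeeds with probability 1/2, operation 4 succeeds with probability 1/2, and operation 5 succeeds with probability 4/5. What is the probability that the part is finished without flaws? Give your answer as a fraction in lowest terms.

The events are sequential, so multiply the conditional probabilities:
P = 4/9 × 5/6 × 1/2 × 1/2 × 4/5 = 80/1080 = 2/27.

2/27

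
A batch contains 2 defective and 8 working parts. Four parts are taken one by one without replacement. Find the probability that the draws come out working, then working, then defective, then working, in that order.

2/15

Chain rule:
P = 8/10 × 7/9 × 2/8 × 6/7 = 672/5040 = 2/15.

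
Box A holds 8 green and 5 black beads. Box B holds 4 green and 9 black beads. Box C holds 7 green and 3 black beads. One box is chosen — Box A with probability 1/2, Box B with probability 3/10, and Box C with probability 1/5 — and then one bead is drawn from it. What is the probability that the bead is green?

From Box A: P(green) = 8/13.
From Box B: P(green) = 4/13.
From Box C: P(green) = 7/10.
Total probability = (1/2)(8/13) + (3/10)(4/13) + (1/5)(7/10) = 27/50.

27/50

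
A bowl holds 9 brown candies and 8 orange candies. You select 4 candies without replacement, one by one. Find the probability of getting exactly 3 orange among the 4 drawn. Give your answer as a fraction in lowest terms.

18/85

One ordering (orange drawn first) has probability 8/17 × 7/16 × 6/15 × 9/14 = 3024/57120 = 9/170.
There are C(4,3) = 4 such orderings, each equally likely, so P = 4 × 9/170 = 18/85.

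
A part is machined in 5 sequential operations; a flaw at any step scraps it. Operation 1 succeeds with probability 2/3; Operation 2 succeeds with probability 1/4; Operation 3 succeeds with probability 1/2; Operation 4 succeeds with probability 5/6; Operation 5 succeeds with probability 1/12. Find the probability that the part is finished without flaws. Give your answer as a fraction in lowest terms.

5/864

Multiplying along the chain,
P = 2/3 × 1/4 × 1/2 × 5/6 × 1/12 = 10/1728 = 5/864.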